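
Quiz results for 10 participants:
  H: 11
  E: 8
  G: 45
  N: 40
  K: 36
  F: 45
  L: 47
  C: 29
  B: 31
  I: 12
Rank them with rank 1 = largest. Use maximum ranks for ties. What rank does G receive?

Sorted (descending): 47, 45, 45, 40, 36, 31, 29, 12, 11, 8
The 2 values of 45 occupy positions 2–3 → each gets rank 3.
G has value 45 → rank 3.

3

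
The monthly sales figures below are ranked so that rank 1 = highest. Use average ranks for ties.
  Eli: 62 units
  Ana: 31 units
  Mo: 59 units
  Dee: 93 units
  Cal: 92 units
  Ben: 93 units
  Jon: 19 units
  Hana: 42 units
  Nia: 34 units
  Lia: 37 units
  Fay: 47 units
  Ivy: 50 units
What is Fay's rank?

7

Sorted (descending): 93, 93, 92, 62, 59, 50, 47, 42, 37, 34, 31, 19
The 2 values of 93 occupy positions 1–2 → average rank (1+2)/2 = 1.5.
Fay has value 47 units → rank 7.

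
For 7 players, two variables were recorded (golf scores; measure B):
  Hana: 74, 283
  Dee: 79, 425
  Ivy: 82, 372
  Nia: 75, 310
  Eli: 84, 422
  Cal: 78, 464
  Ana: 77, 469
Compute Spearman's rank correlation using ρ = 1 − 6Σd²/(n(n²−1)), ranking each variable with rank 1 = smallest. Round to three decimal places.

0.321

Ranks of variable 1: 1, 5, 6, 2, 7, 4, 3
Ranks of variable 2: 1, 5, 3, 2, 4, 6, 7
d = r₁ − r₂: 0, 0, 3, 0, 3, -2, -4
d²: 0, 0, 9, 0, 9, 4, 16; Σd² = 38
ρ = 1 − 6·38/(7·48) = 1 − 228/336 = 0.321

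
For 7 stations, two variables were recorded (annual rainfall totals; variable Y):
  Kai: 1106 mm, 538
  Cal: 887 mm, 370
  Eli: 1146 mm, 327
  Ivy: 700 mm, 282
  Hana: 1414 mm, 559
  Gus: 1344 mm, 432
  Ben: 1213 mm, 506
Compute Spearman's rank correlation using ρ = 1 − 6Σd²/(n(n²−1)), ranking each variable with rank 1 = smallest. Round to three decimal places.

0.679

Ranks of variable 1: 3, 2, 4, 1, 7, 6, 5
Ranks of variable 2: 6, 3, 2, 1, 7, 4, 5
d = r₁ − r₂: -3, -1, 2, 0, 0, 2, 0
d²: 9, 1, 4, 0, 0, 4, 0; Σd² = 18
ρ = 1 − 6·18/(7·48) = 1 − 108/336 = 0.679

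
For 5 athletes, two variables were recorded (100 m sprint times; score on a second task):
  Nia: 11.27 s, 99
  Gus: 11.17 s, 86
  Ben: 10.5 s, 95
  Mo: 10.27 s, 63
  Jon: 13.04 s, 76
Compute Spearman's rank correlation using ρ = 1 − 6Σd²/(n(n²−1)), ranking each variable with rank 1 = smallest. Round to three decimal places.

Ranks of variable 1: 4, 3, 2, 1, 5
Ranks of variable 2: 5, 3, 4, 1, 2
d = r₁ − r₂: -1, 0, -2, 0, 3
d²: 1, 0, 4, 0, 9; Σd² = 14
ρ = 1 − 6·14/(5·24) = 1 − 84/120 = 0.300

0.300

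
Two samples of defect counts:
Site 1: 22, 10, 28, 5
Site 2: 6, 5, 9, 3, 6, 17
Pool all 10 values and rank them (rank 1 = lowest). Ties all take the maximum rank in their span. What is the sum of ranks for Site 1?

Sorted (ascending): 3, 5, 5, 6, 6, 9, 10, 17, 22, 28
The 2 values of 5 occupy positions 2–3 → each gets rank 3.
The 2 values of 6 occupy positions 4–5 → each gets rank 5.
Site 1 values → pooled ranks: 22→9, 10→7, 28→10, 5→3
Rank sum = 9 + 7 + 10 + 3 = 29

29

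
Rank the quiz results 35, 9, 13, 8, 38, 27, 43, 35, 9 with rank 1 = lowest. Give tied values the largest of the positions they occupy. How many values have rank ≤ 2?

1

Sorted (ascending): 8, 9, 9, 13, 27, 35, 35, 38, 43
The 2 values of 9 occupy positions 2–3 → each gets rank 3.
The 2 values of 35 occupy positions 6–7 → each gets rank 7.
Ranks ≤ 2: {1} → 1 value.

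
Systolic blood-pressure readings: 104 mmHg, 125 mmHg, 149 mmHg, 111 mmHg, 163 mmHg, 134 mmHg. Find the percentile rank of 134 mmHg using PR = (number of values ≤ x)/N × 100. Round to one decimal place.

66.7

N = 6.
Strictly below 134: 3. Equal to 134: 1.
PR = 4/6 × 100 = 66.7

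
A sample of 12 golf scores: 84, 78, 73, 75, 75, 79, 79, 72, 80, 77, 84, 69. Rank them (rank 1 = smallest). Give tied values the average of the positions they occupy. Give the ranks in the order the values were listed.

11.5, 7, 3, 4.5, 4.5, 8.5, 8.5, 2, 10, 6, 11.5, 1

Sorted (ascending): 69, 72, 73, 75, 75, 77, 78, 79, 79, 80, 84, 84
The 2 values of 75 occupy positions 4–5 → average rank (4+5)/2 = 4.5.
The 2 values of 79 occupy positions 8–9 → average rank (8+9)/2 = 8.5.
The 2 values of 84 occupy positions 11–12 → average rank (11+12)/2 = 11.5.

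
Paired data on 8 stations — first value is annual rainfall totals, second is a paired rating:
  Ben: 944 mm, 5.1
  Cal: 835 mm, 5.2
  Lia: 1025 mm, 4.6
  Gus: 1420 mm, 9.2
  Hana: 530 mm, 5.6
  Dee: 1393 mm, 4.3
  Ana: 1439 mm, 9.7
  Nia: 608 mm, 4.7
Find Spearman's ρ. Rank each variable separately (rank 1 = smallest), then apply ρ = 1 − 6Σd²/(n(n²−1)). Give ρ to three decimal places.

0.238

Ranks of variable 1: 4, 3, 5, 7, 1, 6, 8, 2
Ranks of variable 2: 4, 5, 2, 7, 6, 1, 8, 3
d = r₁ − r₂: 0, -2, 3, 0, -5, 5, 0, -1
d²: 0, 4, 9, 0, 25, 25, 0, 1; Σd² = 64
ρ = 1 − 6·64/(8·63) = 1 − 384/504 = 0.238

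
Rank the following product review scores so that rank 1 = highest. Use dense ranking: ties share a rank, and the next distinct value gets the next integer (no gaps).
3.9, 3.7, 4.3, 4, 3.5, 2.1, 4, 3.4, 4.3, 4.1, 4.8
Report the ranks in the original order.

Sorted (descending): 4.8, 4.3, 4.3, 4.1, 4, 4, 3.9, 3.7, 3.5, 3.4, 2.1
The 2 values of 4.3 share dense rank 2.
The 2 values of 4 share dense rank 4.
Remaining distinct values take the next consecutive integers.

5, 6, 2, 4, 7, 9, 4, 8, 2, 3, 1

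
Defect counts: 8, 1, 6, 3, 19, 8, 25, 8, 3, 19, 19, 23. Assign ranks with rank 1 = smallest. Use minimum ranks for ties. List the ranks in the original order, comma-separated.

Sorted (ascending): 1, 3, 3, 6, 8, 8, 8, 19, 19, 19, 23, 25
The 2 values of 3 occupy positions 2–3 → each gets rank 2.
The 3 values of 8 occupy positions 5–7 → each gets rank 5.
The 3 values of 19 occupy positions 8–10 → each gets rank 8.

5, 1, 4, 2, 8, 5, 12, 5, 2, 8, 8, 11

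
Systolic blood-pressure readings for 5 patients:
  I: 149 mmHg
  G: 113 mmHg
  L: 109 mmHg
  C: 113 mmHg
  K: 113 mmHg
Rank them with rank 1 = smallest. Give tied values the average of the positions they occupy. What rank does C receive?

3

Sorted (ascending): 109, 113, 113, 113, 149
The 3 values of 113 occupy positions 2–4 → average rank 3.
C has value 113 mmHg → rank 3.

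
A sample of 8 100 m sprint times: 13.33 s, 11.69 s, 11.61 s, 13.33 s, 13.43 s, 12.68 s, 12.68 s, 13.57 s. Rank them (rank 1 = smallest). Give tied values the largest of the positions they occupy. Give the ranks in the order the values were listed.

Sorted (ascending): 11.61, 11.69, 12.68, 12.68, 13.33, 13.33, 13.43, 13.57
The 2 values of 12.68 occupy positions 3–4 → each gets rank 4.
The 2 values of 13.33 occupy positions 5–6 → each gets rank 6.

6, 2, 1, 6, 7, 4, 4, 8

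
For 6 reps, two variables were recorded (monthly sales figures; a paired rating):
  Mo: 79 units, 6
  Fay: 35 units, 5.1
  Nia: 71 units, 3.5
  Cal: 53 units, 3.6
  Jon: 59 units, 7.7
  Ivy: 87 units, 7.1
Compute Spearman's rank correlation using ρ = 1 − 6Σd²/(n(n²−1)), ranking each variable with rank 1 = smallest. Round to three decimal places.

Ranks of variable 1: 5, 1, 4, 2, 3, 6
Ranks of variable 2: 4, 3, 1, 2, 6, 5
d = r₁ − r₂: 1, -2, 3, 0, -3, 1
d²: 1, 4, 9, 0, 9, 1; Σd² = 24
ρ = 1 − 6·24/(6·35) = 1 − 144/210 = 0.314

0.314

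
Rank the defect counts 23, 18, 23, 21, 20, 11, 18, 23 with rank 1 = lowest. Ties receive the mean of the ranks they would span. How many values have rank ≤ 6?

Sorted (ascending): 11, 18, 18, 20, 21, 23, 23, 23
The 2 values of 18 occupy positions 2–3 → average rank (2+3)/2 = 2.5.
The 3 values of 23 occupy positions 6–8 → average rank 7.
Ranks ≤ 6: {1, 2.5, 2.5, 4, 5} → 5 values.

5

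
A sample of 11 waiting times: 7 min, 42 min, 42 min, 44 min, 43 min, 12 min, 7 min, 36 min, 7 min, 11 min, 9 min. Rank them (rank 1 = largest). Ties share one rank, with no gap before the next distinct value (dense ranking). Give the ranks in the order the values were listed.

Sorted (descending): 44, 43, 42, 42, 36, 12, 11, 9, 7, 7, 7
The 2 values of 42 share dense rank 3.
The 3 values of 7 share dense rank 8.
Remaining distinct values take the next consecutive integers.

8, 3, 3, 1, 2, 5, 8, 4, 8, 6, 7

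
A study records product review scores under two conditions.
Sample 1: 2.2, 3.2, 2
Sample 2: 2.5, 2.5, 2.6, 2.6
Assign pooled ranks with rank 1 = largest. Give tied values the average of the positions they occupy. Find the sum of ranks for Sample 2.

Sorted (descending): 3.2, 2.6, 2.6, 2.5, 2.5, 2.2, 2
The 2 values of 2.6 occupy positions 2–3 → average rank (2+3)/2 = 2.5.
The 2 values of 2.5 occupy positions 4–5 → average rank (4+5)/2 = 4.5.
Sample 2 values → pooled ranks: 2.5→4.5, 2.5→4.5, 2.6→2.5, 2.6→2.5
Rank sum = 4.5 + 4.5 + 2.5 + 2.5 = 14

14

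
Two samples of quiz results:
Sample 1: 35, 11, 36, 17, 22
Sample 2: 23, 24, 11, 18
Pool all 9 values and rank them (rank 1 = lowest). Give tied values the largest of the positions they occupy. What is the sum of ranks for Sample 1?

27

Sorted (ascending): 11, 11, 17, 18, 22, 23, 24, 35, 36
The 2 values of 11 occupy positions 1–2 → each gets rank 2.
Sample 1 values → pooled ranks: 35→8, 11→2, 36→9, 17→3, 22→5
Rank sum = 8 + 2 + 9 + 3 + 5 = 27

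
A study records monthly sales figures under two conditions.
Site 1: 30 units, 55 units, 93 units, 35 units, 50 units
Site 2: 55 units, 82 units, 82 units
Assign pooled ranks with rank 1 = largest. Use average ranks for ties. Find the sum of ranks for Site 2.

Sorted (descending): 93, 82, 82, 55, 55, 50, 35, 30
The 2 values of 82 occupy positions 2–3 → average rank (2+3)/2 = 2.5.
The 2 values of 55 occupy positions 4–5 → average rank (4+5)/2 = 4.5.
Site 2 values → pooled ranks: 55→4.5, 82→2.5, 82→2.5
Rank sum = 4.5 + 2.5 + 2.5 = 9.5

9.5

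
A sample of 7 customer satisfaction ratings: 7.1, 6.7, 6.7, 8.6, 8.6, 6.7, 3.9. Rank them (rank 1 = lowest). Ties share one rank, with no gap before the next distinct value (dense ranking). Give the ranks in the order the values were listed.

Sorted (ascending): 3.9, 6.7, 6.7, 6.7, 7.1, 8.6, 8.6
The 3 values of 6.7 share dense rank 2.
The 2 values of 8.6 share dense rank 4.
Remaining distinct values take the next consecutive integers.

3, 2, 2, 4, 4, 2, 1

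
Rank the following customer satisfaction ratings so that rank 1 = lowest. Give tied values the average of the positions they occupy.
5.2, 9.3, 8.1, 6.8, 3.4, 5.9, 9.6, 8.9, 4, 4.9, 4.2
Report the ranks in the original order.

Sorted (ascending): 3.4, 4, 4.2, 4.9, 5.2, 5.9, 6.8, 8.1, 8.9, 9.3, 9.6
No ties — each value takes its position as its rank.

5, 10, 8, 7, 1, 6, 11, 9, 2, 4, 3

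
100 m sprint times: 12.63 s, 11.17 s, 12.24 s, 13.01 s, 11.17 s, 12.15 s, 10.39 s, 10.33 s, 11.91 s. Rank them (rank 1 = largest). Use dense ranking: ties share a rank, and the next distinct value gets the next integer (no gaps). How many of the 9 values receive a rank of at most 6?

Sorted (descending): 13.01, 12.63, 12.24, 12.15, 11.91, 11.17, 11.17, 10.39, 10.33
The 2 values of 11.17 share dense rank 6.
Remaining distinct values take the next consecutive integers.
Ranks ≤ 6: {1, 2, 3, 4, 5, 6, 6} → 7 values.

7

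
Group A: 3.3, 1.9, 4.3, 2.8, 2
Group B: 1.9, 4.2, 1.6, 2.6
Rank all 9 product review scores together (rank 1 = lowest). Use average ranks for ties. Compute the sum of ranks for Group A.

Sorted (ascending): 1.6, 1.9, 1.9, 2, 2.6, 2.8, 3.3, 4.2, 4.3
The 2 values of 1.9 occupy positions 2–3 → average rank (2+3)/2 = 2.5.
Group A values → pooled ranks: 3.3→7, 1.9→2.5, 4.3→9, 2.8→6, 2→4
Rank sum = 7 + 2.5 + 9 + 6 + 4 = 28.5

28.5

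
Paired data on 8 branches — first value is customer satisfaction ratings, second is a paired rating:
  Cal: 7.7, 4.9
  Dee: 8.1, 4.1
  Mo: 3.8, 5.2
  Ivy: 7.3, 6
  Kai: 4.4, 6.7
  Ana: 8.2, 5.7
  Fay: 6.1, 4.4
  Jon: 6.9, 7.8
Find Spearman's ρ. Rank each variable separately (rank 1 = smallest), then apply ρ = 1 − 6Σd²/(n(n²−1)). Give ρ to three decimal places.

Ranks of variable 1: 6, 7, 1, 5, 2, 8, 3, 4
Ranks of variable 2: 3, 1, 4, 6, 7, 5, 2, 8
d = r₁ − r₂: 3, 6, -3, -1, -5, 3, 1, -4
d²: 9, 36, 9, 1, 25, 9, 1, 16; Σd² = 106
ρ = 1 − 6·106/(8·63) = 1 − 636/504 = -0.262

-0.262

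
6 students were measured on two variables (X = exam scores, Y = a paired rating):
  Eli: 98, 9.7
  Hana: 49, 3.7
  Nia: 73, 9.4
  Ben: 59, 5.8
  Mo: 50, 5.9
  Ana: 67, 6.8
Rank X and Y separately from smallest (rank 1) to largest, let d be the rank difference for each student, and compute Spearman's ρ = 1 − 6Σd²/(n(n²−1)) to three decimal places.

Ranks of variable 1: 6, 1, 5, 3, 2, 4
Ranks of variable 2: 6, 1, 5, 2, 3, 4
d = r₁ − r₂: 0, 0, 0, 1, -1, 0
d²: 0, 0, 0, 1, 1, 0; Σd² = 2
ρ = 1 − 6·2/(6·35) = 1 − 12/210 = 0.943

0.943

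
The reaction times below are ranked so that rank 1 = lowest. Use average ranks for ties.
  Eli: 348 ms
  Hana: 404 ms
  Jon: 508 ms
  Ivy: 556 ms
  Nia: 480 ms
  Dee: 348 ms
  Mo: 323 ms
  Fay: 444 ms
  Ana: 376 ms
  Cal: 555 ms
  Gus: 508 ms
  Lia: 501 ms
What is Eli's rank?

2.5

Sorted (ascending): 323, 348, 348, 376, 404, 444, 480, 501, 508, 508, 555, 556
The 2 values of 348 occupy positions 2–3 → average rank (2+3)/2 = 2.5.
The 2 values of 508 occupy positions 9–10 → average rank (9+10)/2 = 9.5.
Eli has value 348 ms → rank 2.5.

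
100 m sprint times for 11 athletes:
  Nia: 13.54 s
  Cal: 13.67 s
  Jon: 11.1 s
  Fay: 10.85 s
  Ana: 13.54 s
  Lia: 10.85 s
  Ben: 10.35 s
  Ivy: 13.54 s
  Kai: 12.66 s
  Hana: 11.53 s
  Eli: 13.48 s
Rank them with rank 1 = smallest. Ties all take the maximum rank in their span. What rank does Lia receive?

3

Sorted (ascending): 10.35, 10.85, 10.85, 11.1, 11.53, 12.66, 13.48, 13.54, 13.54, 13.54, 13.67
The 2 values of 10.85 occupy positions 2–3 → each gets rank 3.
The 3 values of 13.54 occupy positions 8–10 → each gets rank 10.
Lia has value 10.85 s → rank 3.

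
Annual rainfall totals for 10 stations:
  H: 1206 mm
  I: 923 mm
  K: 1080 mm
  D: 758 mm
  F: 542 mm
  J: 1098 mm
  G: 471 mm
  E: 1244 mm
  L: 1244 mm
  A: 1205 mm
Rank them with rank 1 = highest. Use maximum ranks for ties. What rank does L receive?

Sorted (descending): 1244, 1244, 1206, 1205, 1098, 1080, 923, 758, 542, 471
The 2 values of 1244 occupy positions 1–2 → each gets rank 2.
L has value 1244 mm → rank 2.

2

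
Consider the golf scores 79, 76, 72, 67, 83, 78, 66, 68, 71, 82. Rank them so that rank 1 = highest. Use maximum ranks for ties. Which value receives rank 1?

Sorted (descending): 83, 82, 79, 78, 76, 72, 71, 68, 67, 66
No ties — each value takes its position as its rank.
Rank 1 → value 83.

83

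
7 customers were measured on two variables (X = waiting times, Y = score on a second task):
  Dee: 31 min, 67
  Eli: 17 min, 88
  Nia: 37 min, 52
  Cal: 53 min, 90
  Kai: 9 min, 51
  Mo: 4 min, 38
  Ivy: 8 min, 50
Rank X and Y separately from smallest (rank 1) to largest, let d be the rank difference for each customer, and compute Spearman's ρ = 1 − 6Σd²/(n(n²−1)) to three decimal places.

0.857

Ranks of variable 1: 5, 4, 6, 7, 3, 1, 2
Ranks of variable 2: 5, 6, 4, 7, 3, 1, 2
d = r₁ − r₂: 0, -2, 2, 0, 0, 0, 0
d²: 0, 4, 4, 0, 0, 0, 0; Σd² = 8
ρ = 1 − 6·8/(7·48) = 1 − 48/336 = 0.857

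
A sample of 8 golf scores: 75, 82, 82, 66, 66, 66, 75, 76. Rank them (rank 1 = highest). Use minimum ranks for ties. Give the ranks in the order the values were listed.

4, 1, 1, 6, 6, 6, 4, 3

Sorted (descending): 82, 82, 76, 75, 75, 66, 66, 66
The 2 values of 82 occupy positions 1–2 → each gets rank 1.
The 2 values of 75 occupy positions 4–5 → each gets rank 4.
The 3 values of 66 occupy positions 6–8 → each gets rank 6.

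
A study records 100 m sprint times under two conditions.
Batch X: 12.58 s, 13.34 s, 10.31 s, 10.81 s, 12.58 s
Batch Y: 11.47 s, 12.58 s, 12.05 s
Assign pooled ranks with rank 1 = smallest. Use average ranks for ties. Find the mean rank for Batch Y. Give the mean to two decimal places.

4.33

Sorted (ascending): 10.31, 10.81, 11.47, 12.05, 12.58, 12.58, 12.58, 13.34
The 3 values of 12.58 occupy positions 5–7 → average rank 6.
Batch Y values → pooled ranks: 11.47→3, 12.58→6, 12.05→4
Mean rank = (3 + 6 + 4) / 3 = 4.33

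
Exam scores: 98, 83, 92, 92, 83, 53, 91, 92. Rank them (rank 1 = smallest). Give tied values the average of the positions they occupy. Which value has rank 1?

Sorted (ascending): 53, 83, 83, 91, 92, 92, 92, 98
The 2 values of 83 occupy positions 2–3 → average rank (2+3)/2 = 2.5.
The 3 values of 92 occupy positions 5–7 → average rank 6.
Rank 1 → value 53.

53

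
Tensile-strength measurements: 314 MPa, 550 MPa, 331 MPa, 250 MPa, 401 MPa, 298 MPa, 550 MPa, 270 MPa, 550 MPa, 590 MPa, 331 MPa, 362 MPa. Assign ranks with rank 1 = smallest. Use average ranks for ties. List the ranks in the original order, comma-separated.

Sorted (ascending): 250, 270, 298, 314, 331, 331, 362, 401, 550, 550, 550, 590
The 2 values of 331 occupy positions 5–6 → average rank (5+6)/2 = 5.5.
The 3 values of 550 occupy positions 9–11 → average rank 10.

4, 10, 5.5, 1, 8, 3, 10, 2, 10, 12, 5.5, 7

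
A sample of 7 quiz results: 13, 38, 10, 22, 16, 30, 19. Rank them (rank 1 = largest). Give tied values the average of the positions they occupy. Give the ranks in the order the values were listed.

6, 1, 7, 3, 5, 2, 4

Sorted (descending): 38, 30, 22, 19, 16, 13, 10
No ties — each value takes its position as its rank.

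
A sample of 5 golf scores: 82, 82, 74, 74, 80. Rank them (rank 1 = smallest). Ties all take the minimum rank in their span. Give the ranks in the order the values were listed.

4, 4, 1, 1, 3

Sorted (ascending): 74, 74, 80, 82, 82
The 2 values of 74 occupy positions 1–2 → each gets rank 1.
The 2 values of 82 occupy positions 4–5 → each gets rank 4.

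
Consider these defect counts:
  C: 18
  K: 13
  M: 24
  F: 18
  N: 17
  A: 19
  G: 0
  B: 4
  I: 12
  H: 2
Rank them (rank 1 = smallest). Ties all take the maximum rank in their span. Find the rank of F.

8

Sorted (ascending): 0, 2, 4, 12, 13, 17, 18, 18, 19, 24
The 2 values of 18 occupy positions 7–8 → each gets rank 8.
F has value 18 → rank 8.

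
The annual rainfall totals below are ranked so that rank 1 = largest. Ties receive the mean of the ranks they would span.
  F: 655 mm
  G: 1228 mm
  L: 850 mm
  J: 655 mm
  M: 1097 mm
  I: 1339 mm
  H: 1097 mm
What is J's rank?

6.5

Sorted (descending): 1339, 1228, 1097, 1097, 850, 655, 655
The 2 values of 1097 occupy positions 3–4 → average rank (3+4)/2 = 3.5.
The 2 values of 655 occupy positions 6–7 → average rank (6+7)/2 = 6.5.
J has value 655 mm → rank 6.5.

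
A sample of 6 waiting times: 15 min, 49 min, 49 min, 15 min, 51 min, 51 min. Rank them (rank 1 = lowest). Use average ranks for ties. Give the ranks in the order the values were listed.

Sorted (ascending): 15, 15, 49, 49, 51, 51
The 2 values of 15 occupy positions 1–2 → average rank (1+2)/2 = 1.5.
The 2 values of 49 occupy positions 3–4 → average rank (3+4)/2 = 3.5.
The 2 values of 51 occupy positions 5–6 → average rank (5+6)/2 = 5.5.

1.5, 3.5, 3.5, 1.5, 5.5, 5.5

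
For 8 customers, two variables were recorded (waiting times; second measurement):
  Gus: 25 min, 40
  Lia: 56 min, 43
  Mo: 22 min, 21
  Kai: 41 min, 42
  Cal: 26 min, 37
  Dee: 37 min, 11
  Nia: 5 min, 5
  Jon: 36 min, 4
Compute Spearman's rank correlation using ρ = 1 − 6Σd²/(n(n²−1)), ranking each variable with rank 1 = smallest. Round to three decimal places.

Ranks of variable 1: 3, 8, 2, 7, 4, 6, 1, 5
Ranks of variable 2: 6, 8, 4, 7, 5, 3, 2, 1
d = r₁ − r₂: -3, 0, -2, 0, -1, 3, -1, 4
d²: 9, 0, 4, 0, 1, 9, 1, 16; Σd² = 40
ρ = 1 − 6·40/(8·63) = 1 − 240/504 = 0.524

0.524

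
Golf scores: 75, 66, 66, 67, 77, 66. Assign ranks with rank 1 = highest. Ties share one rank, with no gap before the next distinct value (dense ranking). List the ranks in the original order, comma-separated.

2, 4, 4, 3, 1, 4

Sorted (descending): 77, 75, 67, 66, 66, 66
The 3 values of 66 share dense rank 4.
Remaining distinct values take the next consecutive integers.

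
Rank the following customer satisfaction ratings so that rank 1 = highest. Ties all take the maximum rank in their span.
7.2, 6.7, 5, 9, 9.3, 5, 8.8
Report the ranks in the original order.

Sorted (descending): 9.3, 9, 8.8, 7.2, 6.7, 5, 5
The 2 values of 5 occupy positions 6–7 → each gets rank 7.

4, 5, 7, 2, 1, 7, 3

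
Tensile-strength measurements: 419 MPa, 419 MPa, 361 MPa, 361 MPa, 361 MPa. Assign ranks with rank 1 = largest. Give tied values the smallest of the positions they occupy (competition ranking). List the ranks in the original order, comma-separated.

Sorted (descending): 419, 419, 361, 361, 361
The 2 values of 419 occupy positions 1–2 → each gets rank 1.
The 3 values of 361 occupy positions 3–5 → each gets rank 3.

1, 1, 3, 3, 3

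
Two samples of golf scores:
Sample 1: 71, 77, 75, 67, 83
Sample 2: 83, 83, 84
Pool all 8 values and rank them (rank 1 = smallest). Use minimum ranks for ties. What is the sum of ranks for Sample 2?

Sorted (ascending): 67, 71, 75, 77, 83, 83, 83, 84
The 3 values of 83 occupy positions 5–7 → each gets rank 5.
Sample 2 values → pooled ranks: 83→5, 83→5, 84→8
Rank sum = 5 + 5 + 8 = 18

18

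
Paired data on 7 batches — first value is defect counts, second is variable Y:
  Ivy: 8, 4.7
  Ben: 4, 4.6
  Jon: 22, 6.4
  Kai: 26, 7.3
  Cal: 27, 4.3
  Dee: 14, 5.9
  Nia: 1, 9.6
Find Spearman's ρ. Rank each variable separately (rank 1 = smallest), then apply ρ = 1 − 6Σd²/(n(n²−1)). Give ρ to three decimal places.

-0.286

Ranks of variable 1: 3, 2, 5, 6, 7, 4, 1
Ranks of variable 2: 3, 2, 5, 6, 1, 4, 7
d = r₁ − r₂: 0, 0, 0, 0, 6, 0, -6
d²: 0, 0, 0, 0, 36, 0, 36; Σd² = 72
ρ = 1 − 6·72/(7·48) = 1 − 432/336 = -0.286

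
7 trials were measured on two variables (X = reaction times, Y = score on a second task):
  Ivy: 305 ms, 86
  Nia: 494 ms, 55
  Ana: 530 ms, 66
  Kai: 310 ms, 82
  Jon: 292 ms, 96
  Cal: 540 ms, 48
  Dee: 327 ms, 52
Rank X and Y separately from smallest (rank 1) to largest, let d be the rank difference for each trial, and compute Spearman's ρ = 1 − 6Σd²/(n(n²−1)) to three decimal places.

Ranks of variable 1: 2, 5, 6, 3, 1, 7, 4
Ranks of variable 2: 6, 3, 4, 5, 7, 1, 2
d = r₁ − r₂: -4, 2, 2, -2, -6, 6, 2
d²: 16, 4, 4, 4, 36, 36, 4; Σd² = 104
ρ = 1 − 6·104/(7·48) = 1 − 624/336 = -0.857

-0.857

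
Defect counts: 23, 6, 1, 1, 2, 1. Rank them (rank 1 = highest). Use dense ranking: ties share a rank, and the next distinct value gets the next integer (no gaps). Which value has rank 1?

23

Sorted (descending): 23, 6, 2, 1, 1, 1
The 3 values of 1 share dense rank 4.
Remaining distinct values take the next consecutive integers.
Rank 1 → value 23.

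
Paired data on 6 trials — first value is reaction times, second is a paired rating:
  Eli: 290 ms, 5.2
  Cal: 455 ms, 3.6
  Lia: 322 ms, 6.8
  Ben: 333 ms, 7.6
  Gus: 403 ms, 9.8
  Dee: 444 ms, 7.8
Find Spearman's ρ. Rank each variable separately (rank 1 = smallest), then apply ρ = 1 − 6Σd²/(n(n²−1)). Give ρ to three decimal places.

Ranks of variable 1: 1, 6, 2, 3, 4, 5
Ranks of variable 2: 2, 1, 3, 4, 6, 5
d = r₁ − r₂: -1, 5, -1, -1, -2, 0
d²: 1, 25, 1, 1, 4, 0; Σd² = 32
ρ = 1 − 6·32/(6·35) = 1 − 192/210 = 0.086

0.086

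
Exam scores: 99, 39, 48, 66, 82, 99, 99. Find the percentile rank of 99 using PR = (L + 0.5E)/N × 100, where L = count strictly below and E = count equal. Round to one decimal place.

78.6

N = 7.
Strictly below 99: 4. Equal to 99: 3.
PR = (4 + 0.5·3)/7 × 100 = 78.6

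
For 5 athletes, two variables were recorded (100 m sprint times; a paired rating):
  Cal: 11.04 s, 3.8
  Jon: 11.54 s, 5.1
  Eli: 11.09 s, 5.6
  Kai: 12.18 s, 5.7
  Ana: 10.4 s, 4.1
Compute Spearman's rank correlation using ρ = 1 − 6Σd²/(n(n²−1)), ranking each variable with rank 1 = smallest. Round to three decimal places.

Ranks of variable 1: 2, 4, 3, 5, 1
Ranks of variable 2: 1, 3, 4, 5, 2
d = r₁ − r₂: 1, 1, -1, 0, -1
d²: 1, 1, 1, 0, 1; Σd² = 4
ρ = 1 − 6·4/(5·24) = 1 − 24/120 = 0.800

0.800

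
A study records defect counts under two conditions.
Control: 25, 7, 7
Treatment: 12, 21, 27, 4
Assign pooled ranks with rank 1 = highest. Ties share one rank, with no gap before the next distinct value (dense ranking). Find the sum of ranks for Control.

Sorted (descending): 27, 25, 21, 12, 7, 7, 4
The 2 values of 7 share dense rank 5.
Remaining distinct values take the next consecutive integers.
Control values → pooled ranks: 25→2, 7→5, 7→5
Rank sum = 2 + 5 + 5 = 12

12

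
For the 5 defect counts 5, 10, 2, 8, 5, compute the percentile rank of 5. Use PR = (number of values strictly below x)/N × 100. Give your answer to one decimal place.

N = 5.
Strictly below 5: 1. Equal to 5: 2.
PR = 1/5 × 100 = 20.0

20.0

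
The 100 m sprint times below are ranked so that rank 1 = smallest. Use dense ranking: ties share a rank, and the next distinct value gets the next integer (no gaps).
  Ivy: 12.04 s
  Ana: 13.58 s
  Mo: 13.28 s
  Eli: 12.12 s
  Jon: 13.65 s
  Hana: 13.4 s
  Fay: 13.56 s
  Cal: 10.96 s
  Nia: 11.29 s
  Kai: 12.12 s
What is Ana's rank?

8

Sorted (ascending): 10.96, 11.29, 12.04, 12.12, 12.12, 13.28, 13.4, 13.56, 13.58, 13.65
The 2 values of 12.12 share dense rank 4.
Remaining distinct values take the next consecutive integers.
Ana has value 13.58 s → rank 8.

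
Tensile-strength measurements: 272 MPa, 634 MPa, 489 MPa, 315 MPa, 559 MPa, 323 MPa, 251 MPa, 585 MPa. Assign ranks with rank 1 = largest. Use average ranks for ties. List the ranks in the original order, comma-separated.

7, 1, 4, 6, 3, 5, 8, 2

Sorted (descending): 634, 585, 559, 489, 323, 315, 272, 251
No ties — each value takes its position as its rank.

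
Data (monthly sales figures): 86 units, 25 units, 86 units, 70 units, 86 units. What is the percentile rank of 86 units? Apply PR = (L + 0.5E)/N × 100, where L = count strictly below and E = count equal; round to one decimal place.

70.0

N = 5.
Strictly below 86: 2. Equal to 86: 3.
PR = (2 + 0.5·3)/5 × 100 = 70.0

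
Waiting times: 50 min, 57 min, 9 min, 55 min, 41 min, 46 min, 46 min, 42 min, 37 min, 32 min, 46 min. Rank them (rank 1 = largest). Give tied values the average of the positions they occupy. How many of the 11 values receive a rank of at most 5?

Sorted (descending): 57, 55, 50, 46, 46, 46, 42, 41, 37, 32, 9
The 3 values of 46 occupy positions 4–6 → average rank 5.
Ranks ≤ 5: {1, 2, 3, 5, 5, 5} → 6 values.

6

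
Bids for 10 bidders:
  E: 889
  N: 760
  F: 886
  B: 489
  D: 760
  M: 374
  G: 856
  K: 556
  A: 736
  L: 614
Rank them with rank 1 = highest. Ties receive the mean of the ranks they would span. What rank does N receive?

Sorted (descending): 889, 886, 856, 760, 760, 736, 614, 556, 489, 374
The 2 values of 760 occupy positions 4–5 → average rank (4+5)/2 = 4.5.
N has value 760 → rank 4.5.

4.5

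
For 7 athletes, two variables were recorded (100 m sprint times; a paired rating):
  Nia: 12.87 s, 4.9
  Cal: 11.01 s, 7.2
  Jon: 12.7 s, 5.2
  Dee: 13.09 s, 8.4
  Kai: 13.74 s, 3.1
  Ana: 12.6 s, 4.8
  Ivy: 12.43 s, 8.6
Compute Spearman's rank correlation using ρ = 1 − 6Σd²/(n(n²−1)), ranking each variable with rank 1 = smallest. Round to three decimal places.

-0.464

Ranks of variable 1: 5, 1, 4, 6, 7, 3, 2
Ranks of variable 2: 3, 5, 4, 6, 1, 2, 7
d = r₁ − r₂: 2, -4, 0, 0, 6, 1, -5
d²: 4, 16, 0, 0, 36, 1, 25; Σd² = 82
ρ = 1 − 6·82/(7·48) = 1 − 492/336 = -0.464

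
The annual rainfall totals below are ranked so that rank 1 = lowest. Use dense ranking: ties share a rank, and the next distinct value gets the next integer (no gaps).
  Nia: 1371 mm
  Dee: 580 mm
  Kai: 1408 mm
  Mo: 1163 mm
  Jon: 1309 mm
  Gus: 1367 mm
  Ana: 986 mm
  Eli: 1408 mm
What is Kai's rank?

7

Sorted (ascending): 580, 986, 1163, 1309, 1367, 1371, 1408, 1408
The 2 values of 1408 share dense rank 7.
Remaining distinct values take the next consecutive integers.
Kai has value 1408 mm → rank 7.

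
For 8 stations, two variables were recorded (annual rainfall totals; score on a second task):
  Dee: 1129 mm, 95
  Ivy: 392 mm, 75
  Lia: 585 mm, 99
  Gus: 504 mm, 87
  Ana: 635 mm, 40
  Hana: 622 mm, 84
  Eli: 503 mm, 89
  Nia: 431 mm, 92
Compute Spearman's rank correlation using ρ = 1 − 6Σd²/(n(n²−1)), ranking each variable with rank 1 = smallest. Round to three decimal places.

0.095

Ranks of variable 1: 8, 1, 5, 4, 7, 6, 3, 2
Ranks of variable 2: 7, 2, 8, 4, 1, 3, 5, 6
d = r₁ − r₂: 1, -1, -3, 0, 6, 3, -2, -4
d²: 1, 1, 9, 0, 36, 9, 4, 16; Σd² = 76
ρ = 1 − 6·76/(8·63) = 1 − 456/504 = 0.095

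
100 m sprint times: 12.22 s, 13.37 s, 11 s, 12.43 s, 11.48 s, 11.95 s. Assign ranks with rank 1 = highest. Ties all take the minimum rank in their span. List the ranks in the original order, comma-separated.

3, 1, 6, 2, 5, 4

Sorted (descending): 13.37, 12.43, 12.22, 11.95, 11.48, 11
No ties — each value takes its position as its rank.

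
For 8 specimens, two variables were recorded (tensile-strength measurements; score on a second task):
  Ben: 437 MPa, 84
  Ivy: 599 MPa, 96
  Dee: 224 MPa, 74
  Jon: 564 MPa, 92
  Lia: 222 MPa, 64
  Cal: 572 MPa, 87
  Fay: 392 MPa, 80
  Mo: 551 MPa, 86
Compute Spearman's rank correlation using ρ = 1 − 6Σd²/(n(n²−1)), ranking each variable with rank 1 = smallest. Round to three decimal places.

0.976

Ranks of variable 1: 4, 8, 2, 6, 1, 7, 3, 5
Ranks of variable 2: 4, 8, 2, 7, 1, 6, 3, 5
d = r₁ − r₂: 0, 0, 0, -1, 0, 1, 0, 0
d²: 0, 0, 0, 1, 0, 1, 0, 0; Σd² = 2
ρ = 1 − 6·2/(8·63) = 1 − 12/504 = 0.976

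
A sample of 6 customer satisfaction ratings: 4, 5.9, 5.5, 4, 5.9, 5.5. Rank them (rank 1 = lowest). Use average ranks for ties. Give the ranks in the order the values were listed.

1.5, 5.5, 3.5, 1.5, 5.5, 3.5

Sorted (ascending): 4, 4, 5.5, 5.5, 5.9, 5.9
The 2 values of 4 occupy positions 1–2 → average rank (1+2)/2 = 1.5.
The 2 values of 5.5 occupy positions 3–4 → average rank (3+4)/2 = 3.5.
The 2 values of 5.9 occupy positions 5–6 → average rank (5+6)/2 = 5.5.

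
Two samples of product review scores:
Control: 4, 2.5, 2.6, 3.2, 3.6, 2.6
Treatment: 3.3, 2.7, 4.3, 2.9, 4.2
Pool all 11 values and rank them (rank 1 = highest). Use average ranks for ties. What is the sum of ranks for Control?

43

Sorted (descending): 4.3, 4.2, 4, 3.6, 3.3, 3.2, 2.9, 2.7, 2.6, 2.6, 2.5
The 2 values of 2.6 occupy positions 9–10 → average rank (9+10)/2 = 9.5.
Control values → pooled ranks: 4→3, 2.5→11, 2.6→9.5, 3.2→6, 3.6→4, 2.6→9.5
Rank sum = 3 + 11 + 9.5 + 6 + 4 + 9.5 = 43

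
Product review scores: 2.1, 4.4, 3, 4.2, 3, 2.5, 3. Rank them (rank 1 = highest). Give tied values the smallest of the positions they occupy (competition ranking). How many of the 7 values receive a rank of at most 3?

5

Sorted (descending): 4.4, 4.2, 3, 3, 3, 2.5, 2.1
The 3 values of 3 occupy positions 3–5 → each gets rank 3.
Ranks ≤ 3: {1, 2, 3, 3, 3} → 5 values.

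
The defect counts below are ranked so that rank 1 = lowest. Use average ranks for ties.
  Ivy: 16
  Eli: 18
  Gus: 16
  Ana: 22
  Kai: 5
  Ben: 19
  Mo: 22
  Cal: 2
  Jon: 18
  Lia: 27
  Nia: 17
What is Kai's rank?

2

Sorted (ascending): 2, 5, 16, 16, 17, 18, 18, 19, 22, 22, 27
The 2 values of 16 occupy positions 3–4 → average rank (3+4)/2 = 3.5.
The 2 values of 18 occupy positions 6–7 → average rank (6+7)/2 = 6.5.
The 2 values of 22 occupy positions 9–10 → average rank (9+10)/2 = 9.5.
Kai has value 5 → rank 2.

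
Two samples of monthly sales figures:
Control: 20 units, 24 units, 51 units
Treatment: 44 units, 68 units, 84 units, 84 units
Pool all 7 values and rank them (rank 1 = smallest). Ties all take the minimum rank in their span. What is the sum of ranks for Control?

Sorted (ascending): 20, 24, 44, 51, 68, 84, 84
The 2 values of 84 occupy positions 6–7 → each gets rank 6.
Control values → pooled ranks: 20→1, 24→2, 51→4
Rank sum = 1 + 2 + 4 = 7

7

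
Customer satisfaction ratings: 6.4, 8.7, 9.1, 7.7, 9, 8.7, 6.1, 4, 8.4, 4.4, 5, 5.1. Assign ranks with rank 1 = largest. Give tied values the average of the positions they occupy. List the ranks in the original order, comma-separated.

7, 3.5, 1, 6, 2, 3.5, 8, 12, 5, 11, 10, 9

Sorted (descending): 9.1, 9, 8.7, 8.7, 8.4, 7.7, 6.4, 6.1, 5.1, 5, 4.4, 4
The 2 values of 8.7 occupy positions 3–4 → average rank (3+4)/2 = 3.5.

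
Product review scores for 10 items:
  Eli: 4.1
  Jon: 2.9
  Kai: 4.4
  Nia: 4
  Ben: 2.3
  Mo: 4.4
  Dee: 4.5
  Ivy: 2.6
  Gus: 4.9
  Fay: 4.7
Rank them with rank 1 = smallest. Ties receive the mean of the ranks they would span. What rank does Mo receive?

Sorted (ascending): 2.3, 2.6, 2.9, 4, 4.1, 4.4, 4.4, 4.5, 4.7, 4.9
The 2 values of 4.4 occupy positions 6–7 → average rank (6+7)/2 = 6.5.
Mo has value 4.4 → rank 6.5.

6.5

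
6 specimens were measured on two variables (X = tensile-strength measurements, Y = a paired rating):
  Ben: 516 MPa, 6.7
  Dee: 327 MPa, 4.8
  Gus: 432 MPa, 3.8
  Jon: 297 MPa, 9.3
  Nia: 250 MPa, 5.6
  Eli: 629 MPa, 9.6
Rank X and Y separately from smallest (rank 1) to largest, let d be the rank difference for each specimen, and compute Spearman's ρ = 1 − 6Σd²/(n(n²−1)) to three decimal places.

0.314

Ranks of variable 1: 5, 3, 4, 2, 1, 6
Ranks of variable 2: 4, 2, 1, 5, 3, 6
d = r₁ − r₂: 1, 1, 3, -3, -2, 0
d²: 1, 1, 9, 9, 4, 0; Σd² = 24
ρ = 1 − 6·24/(6·35) = 1 − 144/210 = 0.314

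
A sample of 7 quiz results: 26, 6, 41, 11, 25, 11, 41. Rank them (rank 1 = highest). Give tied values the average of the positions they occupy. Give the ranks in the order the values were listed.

Sorted (descending): 41, 41, 26, 25, 11, 11, 6
The 2 values of 41 occupy positions 1–2 → average rank (1+2)/2 = 1.5.
The 2 values of 11 occupy positions 5–6 → average rank (5+6)/2 = 5.5.

3, 7, 1.5, 5.5, 4, 5.5, 1.5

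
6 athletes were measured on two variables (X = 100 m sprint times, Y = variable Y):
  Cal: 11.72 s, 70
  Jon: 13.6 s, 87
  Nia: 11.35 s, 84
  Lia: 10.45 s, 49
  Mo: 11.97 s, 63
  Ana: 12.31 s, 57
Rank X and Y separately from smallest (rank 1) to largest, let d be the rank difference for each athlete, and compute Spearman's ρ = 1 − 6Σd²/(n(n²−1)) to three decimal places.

Ranks of variable 1: 3, 6, 2, 1, 4, 5
Ranks of variable 2: 4, 6, 5, 1, 3, 2
d = r₁ − r₂: -1, 0, -3, 0, 1, 3
d²: 1, 0, 9, 0, 1, 9; Σd² = 20
ρ = 1 − 6·20/(6·35) = 1 − 120/210 = 0.429

0.429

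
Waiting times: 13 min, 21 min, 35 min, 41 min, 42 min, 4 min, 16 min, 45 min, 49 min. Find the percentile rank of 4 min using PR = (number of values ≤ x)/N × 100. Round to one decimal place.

11.1

N = 9.
Strictly below 4: 0. Equal to 4: 1.
PR = 1/9 × 100 = 11.1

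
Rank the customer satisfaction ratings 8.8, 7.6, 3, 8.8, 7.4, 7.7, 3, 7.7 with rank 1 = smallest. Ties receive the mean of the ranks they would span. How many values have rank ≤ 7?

6

Sorted (ascending): 3, 3, 7.4, 7.6, 7.7, 7.7, 8.8, 8.8
The 2 values of 3 occupy positions 1–2 → average rank (1+2)/2 = 1.5.
The 2 values of 7.7 occupy positions 5–6 → average rank (5+6)/2 = 5.5.
The 2 values of 8.8 occupy positions 7–8 → average rank (7+8)/2 = 7.5.
Ranks ≤ 7: {1.5, 1.5, 3, 4, 5.5, 5.5} → 6 values.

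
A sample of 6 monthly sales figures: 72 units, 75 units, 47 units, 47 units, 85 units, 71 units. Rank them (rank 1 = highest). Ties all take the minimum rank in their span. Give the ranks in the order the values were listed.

3, 2, 5, 5, 1, 4

Sorted (descending): 85, 75, 72, 71, 47, 47
The 2 values of 47 occupy positions 5–6 → each gets rank 5.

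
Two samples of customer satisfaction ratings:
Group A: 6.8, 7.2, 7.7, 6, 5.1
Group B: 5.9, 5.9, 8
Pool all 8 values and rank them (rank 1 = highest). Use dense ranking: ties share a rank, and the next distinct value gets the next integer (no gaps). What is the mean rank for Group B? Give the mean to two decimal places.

4.33

Sorted (descending): 8, 7.7, 7.2, 6.8, 6, 5.9, 5.9, 5.1
The 2 values of 5.9 share dense rank 6.
Remaining distinct values take the next consecutive integers.
Group B values → pooled ranks: 5.9→6, 5.9→6, 8→1
Mean rank = (6 + 6 + 1) / 3 = 4.33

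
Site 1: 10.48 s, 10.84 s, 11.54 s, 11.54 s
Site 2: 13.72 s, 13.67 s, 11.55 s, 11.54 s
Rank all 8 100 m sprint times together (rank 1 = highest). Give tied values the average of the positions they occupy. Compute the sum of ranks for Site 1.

Sorted (descending): 13.72, 13.67, 11.55, 11.54, 11.54, 11.54, 10.84, 10.48
The 3 values of 11.54 occupy positions 4–6 → average rank 5.
Site 1 values → pooled ranks: 10.48→8, 10.84→7, 11.54→5, 11.54→5
Rank sum = 8 + 7 + 5 + 5 = 25

25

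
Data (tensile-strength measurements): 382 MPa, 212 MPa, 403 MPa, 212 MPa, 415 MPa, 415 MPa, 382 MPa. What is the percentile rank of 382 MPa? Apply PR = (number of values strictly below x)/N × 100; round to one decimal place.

28.6

N = 7.
Strictly below 382: 2. Equal to 382: 2.
PR = 2/7 × 100 = 28.6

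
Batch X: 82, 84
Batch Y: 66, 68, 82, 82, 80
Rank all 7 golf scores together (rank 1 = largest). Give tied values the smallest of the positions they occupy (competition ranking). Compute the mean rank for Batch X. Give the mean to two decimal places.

1.50

Sorted (descending): 84, 82, 82, 82, 80, 68, 66
The 3 values of 82 occupy positions 2–4 → each gets rank 2.
Batch X values → pooled ranks: 82→2, 84→1
Mean rank = (2 + 1) / 2 = 1.50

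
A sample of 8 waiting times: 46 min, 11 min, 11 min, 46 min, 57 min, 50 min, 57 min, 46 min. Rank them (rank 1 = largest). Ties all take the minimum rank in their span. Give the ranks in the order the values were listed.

Sorted (descending): 57, 57, 50, 46, 46, 46, 11, 11
The 2 values of 57 occupy positions 1–2 → each gets rank 1.
The 3 values of 46 occupy positions 4–6 → each gets rank 4.
The 2 values of 11 occupy positions 7–8 → each gets rank 7.

4, 7, 7, 4, 1, 3, 1, 4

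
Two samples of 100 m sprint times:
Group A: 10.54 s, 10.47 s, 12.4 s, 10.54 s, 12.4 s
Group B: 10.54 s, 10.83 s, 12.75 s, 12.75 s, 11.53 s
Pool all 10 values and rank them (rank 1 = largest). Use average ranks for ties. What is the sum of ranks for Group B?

Sorted (descending): 12.75, 12.75, 12.4, 12.4, 11.53, 10.83, 10.54, 10.54, 10.54, 10.47
The 2 values of 12.75 occupy positions 1–2 → average rank (1+2)/2 = 1.5.
The 2 values of 12.4 occupy positions 3–4 → average rank (3+4)/2 = 3.5.
The 3 values of 10.54 occupy positions 7–9 → average rank 8.
Group B values → pooled ranks: 10.54→8, 10.83→6, 12.75→1.5, 12.75→1.5, 11.53→5
Rank sum = 8 + 6 + 1.5 + 1.5 + 5 = 22

22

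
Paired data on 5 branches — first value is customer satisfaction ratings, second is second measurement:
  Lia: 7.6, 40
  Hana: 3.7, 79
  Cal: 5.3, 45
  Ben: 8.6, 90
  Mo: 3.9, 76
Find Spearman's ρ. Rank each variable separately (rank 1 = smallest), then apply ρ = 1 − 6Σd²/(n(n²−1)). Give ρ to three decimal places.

Ranks of variable 1: 4, 1, 3, 5, 2
Ranks of variable 2: 1, 4, 2, 5, 3
d = r₁ − r₂: 3, -3, 1, 0, -1
d²: 9, 9, 1, 0, 1; Σd² = 20
ρ = 1 − 6·20/(5·24) = 1 − 120/120 = 0.000

0.000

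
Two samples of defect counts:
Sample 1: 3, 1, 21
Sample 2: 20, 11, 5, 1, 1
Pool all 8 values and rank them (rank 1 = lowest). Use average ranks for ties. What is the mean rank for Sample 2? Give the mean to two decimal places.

4.40

Sorted (ascending): 1, 1, 1, 3, 5, 11, 20, 21
The 3 values of 1 occupy positions 1–3 → average rank 2.
Sample 2 values → pooled ranks: 20→7, 11→6, 5→5, 1→2, 1→2
Mean rank = (7 + 6 + 5 + 2 + 2) / 5 = 4.40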